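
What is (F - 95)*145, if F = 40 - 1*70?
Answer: -18125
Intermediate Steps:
F = -30 (F = 40 - 70 = -30)
(F - 95)*145 = (-30 - 95)*145 = -125*145 = -18125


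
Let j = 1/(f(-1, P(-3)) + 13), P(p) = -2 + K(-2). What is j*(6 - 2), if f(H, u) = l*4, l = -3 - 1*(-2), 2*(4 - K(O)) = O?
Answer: 4/9 ≈ 0.44444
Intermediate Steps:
K(O) = 4 - O/2
l = -1 (l = -3 + 2 = -1)
P(p) = 3 (P(p) = -2 + (4 - ½*(-2)) = -2 + (4 + 1) = -2 + 5 = 3)
f(H, u) = -4 (f(H, u) = -1*4 = -4)
j = ⅑ (j = 1/(-4 + 13) = 1/9 = ⅑ ≈ 0.11111)
j*(6 - 2) = (6 - 2)/9 = (⅑)*4 = 4/9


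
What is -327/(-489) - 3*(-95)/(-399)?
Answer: -52/1141 ≈ -0.045574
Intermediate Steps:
-327/(-489) - 3*(-95)/(-399) = -327*(-1/489) + 285*(-1/399) = 109/163 - 5/7 = -52/1141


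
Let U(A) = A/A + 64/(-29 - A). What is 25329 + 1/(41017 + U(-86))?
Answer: 59221481667/2338090 ≈ 25329.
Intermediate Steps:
U(A) = 1 + 64/(-29 - A)
25329 + 1/(41017 + U(-86)) = 25329 + 1/(41017 + (-35 - 86)/(29 - 86)) = 25329 + 1/(41017 - 121/(-57)) = 25329 + 1/(41017 - 1/57*(-121)) = 25329 + 1/(41017 + 121/57) = 25329 + 1/(2338090/57) = 25329 + 57/2338090 = 59221481667/2338090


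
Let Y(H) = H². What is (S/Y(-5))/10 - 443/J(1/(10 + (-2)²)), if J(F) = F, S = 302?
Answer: -775099/125 ≈ -6200.8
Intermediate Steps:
(S/Y(-5))/10 - 443/J(1/(10 + (-2)²)) = (302/((-5)²))/10 - 443/(1/(10 + (-2)²)) = (302/25)*(⅒) - 443/(1/(10 + 4)) = (302*(1/25))*(⅒) - 443/(1/14) = (302/25)*(⅒) - 443/1/14 = 151/125 - 443*14 = 151/125 - 6202 = -775099/125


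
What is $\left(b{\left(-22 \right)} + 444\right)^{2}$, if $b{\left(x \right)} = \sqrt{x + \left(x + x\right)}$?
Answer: $\left(444 + i \sqrt{66}\right)^{2} \approx 1.9707 \cdot 10^{5} + 7214.1 i$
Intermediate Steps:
$b{\left(x \right)} = \sqrt{3} \sqrt{x}$ ($b{\left(x \right)} = \sqrt{x + 2 x} = \sqrt{3 x} = \sqrt{3} \sqrt{x}$)
$\left(b{\left(-22 \right)} + 444\right)^{2} = \left(\sqrt{3} \sqrt{-22} + 444\right)^{2} = \left(\sqrt{3} i \sqrt{22} + 444\right)^{2} = \left(i \sqrt{66} + 444\right)^{2} = \left(444 + i \sqrt{66}\right)^{2}$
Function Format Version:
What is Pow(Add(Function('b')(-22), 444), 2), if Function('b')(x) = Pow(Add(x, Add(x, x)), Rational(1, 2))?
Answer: Pow(Add(444, Mul(I, Pow(66, Rational(1, 2)))), 2) ≈ Add(1.9707e+5, Mul(7214.1, I))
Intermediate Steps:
Function('b')(x) = Mul(Pow(3, Rational(1, 2)), Pow(x, Rational(1, 2))) (Function('b')(x) = Pow(Add(x, Mul(2, x)), Rational(1, 2)) = Pow(Mul(3, x), Rational(1, 2)) = Mul(Pow(3, Rational(1, 2)), Pow(x, Rational(1, 2))))
Pow(Add(Function('b')(-22), 444), 2) = Pow(Add(Mul(Pow(3, Rational(1, 2)), Pow(-22, Rational(1, 2))), 444), 2) = Pow(Add(Mul(Pow(3, Rational(1, 2)), Mul(I, Pow(22, Rational(1, 2)))), 444), 2) = Pow(Add(Mul(I, Pow(66, Rational(1, 2))), 444), 2) = Pow(Add(444, Mul(I, Pow(66, Rational(1, 2)))), 2)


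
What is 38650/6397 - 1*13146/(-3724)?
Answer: 16287683/1701602 ≈ 9.5720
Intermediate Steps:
38650/6397 - 1*13146/(-3724) = 38650*(1/6397) - 13146*(-1/3724) = 38650/6397 + 939/266 = 16287683/1701602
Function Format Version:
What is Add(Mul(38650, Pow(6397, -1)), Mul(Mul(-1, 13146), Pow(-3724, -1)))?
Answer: Rational(16287683, 1701602) ≈ 9.5720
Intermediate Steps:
Add(Mul(38650, Pow(6397, -1)), Mul(Mul(-1, 13146), Pow(-3724, -1))) = Add(Mul(38650, Rational(1, 6397)), Mul(-13146, Rational(-1, 3724))) = Add(Rational(38650, 6397), Rational(939, 266)) = Rational(16287683, 1701602)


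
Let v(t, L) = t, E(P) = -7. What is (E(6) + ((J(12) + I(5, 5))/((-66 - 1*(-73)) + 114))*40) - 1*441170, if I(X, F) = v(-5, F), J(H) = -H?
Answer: -53383097/121 ≈ -4.4118e+5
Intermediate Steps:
I(X, F) = -5
(E(6) + ((J(12) + I(5, 5))/((-66 - 1*(-73)) + 114))*40) - 1*441170 = (-7 + ((-1*12 - 5)/((-66 - 1*(-73)) + 114))*40) - 1*441170 = (-7 + ((-12 - 5)/((-66 + 73) + 114))*40) - 441170 = (-7 - 17/(7 + 114)*40) - 441170 = (-7 - 17/121*40) - 441170 = (-7 - 680/121) - 441170 = -1527/121 - 441170 = -53383097/121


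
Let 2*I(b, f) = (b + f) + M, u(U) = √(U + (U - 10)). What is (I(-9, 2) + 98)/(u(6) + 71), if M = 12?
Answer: 14271/10078 - 201*√2/10078 ≈ 1.3878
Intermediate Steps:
u(U) = √(-10 + 2*U) (u(U) = √(U + (-10 + U)) = √(-10 + 2*U))
I(b, f) = 6 + b/2 + f/2 (I(b, f) = ((b + f) + 12)/2 = (12 + b + f)/2 = 6 + b/2 + f/2)
(I(-9, 2) + 98)/(u(6) + 71) = ((6 + (½)*(-9) + (½)*2) + 98)/(√(-10 + 2*6) + 71) = ((6 - 9/2 + 1) + 98)/(√(-10 + 12) + 71) = (5/2 + 98)/(√2 + 71) = (201/2)/(71 + √2) = 201/(2*(71 + √2))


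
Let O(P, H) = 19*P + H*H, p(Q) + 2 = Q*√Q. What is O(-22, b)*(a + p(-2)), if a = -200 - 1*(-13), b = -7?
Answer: 69741 + 738*I*√2 ≈ 69741.0 + 1043.7*I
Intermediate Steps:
p(Q) = -2 + Q^(3/2) (p(Q) = -2 + Q*√Q = -2 + Q^(3/2))
O(P, H) = H² + 19*P (O(P, H) = 19*P + H² = H² + 19*P)
a = -187 (a = -200 + 13 = -187)
O(-22, b)*(a + p(-2)) = ((-7)² + 19*(-22))*(-187 + (-2 + (-2)^(3/2))) = (49 - 418)*(-187 + (-2 - 2*I*√2)) = -369*(-189 - 2*I*√2) = 69741 + 738*I*√2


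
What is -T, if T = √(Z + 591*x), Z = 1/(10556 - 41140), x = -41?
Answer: -I*√5666304599630/15292 ≈ -155.66*I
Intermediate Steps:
Z = -1/30584 (Z = 1/(-30584) = -1/30584 ≈ -3.2697e-5)
T = I*√5666304599630/15292 (T = √(-1/30584 + 591*(-41)) = √(-1/30584 - 24231) = √(-741080905/30584) = I*√5666304599630/15292 ≈ 155.66*I)
-T = -I*√5666304599630/15292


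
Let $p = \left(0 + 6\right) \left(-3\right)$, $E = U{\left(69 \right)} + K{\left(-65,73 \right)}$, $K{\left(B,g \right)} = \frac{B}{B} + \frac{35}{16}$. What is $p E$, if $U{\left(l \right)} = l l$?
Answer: $- \frac{686043}{8} \approx -85755.0$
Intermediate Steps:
$U{\left(l \right)} = l^{2}$
$K{\left(B,g \right)} = \frac{51}{16}$ ($K{\left(B,g \right)} = 1 + 35 \cdot \frac{1}{16} = 1 + \frac{35}{16} = \frac{51}{16}$)
$E = \frac{76227}{16}$ ($E = 69^{2} + \frac{51}{16} = 4761 + \frac{51}{16} = \frac{76227}{16} \approx 4764.2$)
$p = -18$ ($p = 6 \left(-3\right) = -18$)
$p E = \left(-18\right) \frac{76227}{16} = - \frac{686043}{8}$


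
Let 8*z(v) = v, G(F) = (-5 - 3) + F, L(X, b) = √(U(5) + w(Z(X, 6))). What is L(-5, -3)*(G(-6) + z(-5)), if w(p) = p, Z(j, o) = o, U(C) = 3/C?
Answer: -117*√165/40 ≈ -37.572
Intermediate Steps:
L(X, b) = √165/5 (L(X, b) = √(3/5 + 6) = √(3*(⅕) + 6) = √(⅗ + 6) = √(33/5) = √165/5)
G(F) = -8 + F
z(v) = v/8
L(-5, -3)*(G(-6) + z(-5)) = (√165/5)*((-8 - 6) + (⅛)*(-5)) = (√165/5)*(-14 - 5/8) = (√165/5)*(-117/8) = -117*√165/40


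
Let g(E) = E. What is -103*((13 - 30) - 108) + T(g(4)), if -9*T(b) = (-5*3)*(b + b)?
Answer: 38665/3 ≈ 12888.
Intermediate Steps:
T(b) = 10*b/3 (T(b) = -(-5*3)*(b + b)/9 = -(-5)*2*b/3 = -(-10)*b/3 = 10*b/3)
-103*((13 - 30) - 108) + T(g(4)) = -103*((13 - 30) - 108) + (10/3)*4 = -103*(-17 - 108) + 40/3 = -103*(-125) + 40/3 = 12875 + 40/3 = 38665/3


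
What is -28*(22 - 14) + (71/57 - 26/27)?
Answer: -114767/513 ≈ -223.72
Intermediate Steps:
-28*(22 - 14) + (71/57 - 26/27) = -28*8 + (71*(1/57) - 26*1/27) = -224 + (71/57 - 26/27) = -224 + 145/513 = -114767/513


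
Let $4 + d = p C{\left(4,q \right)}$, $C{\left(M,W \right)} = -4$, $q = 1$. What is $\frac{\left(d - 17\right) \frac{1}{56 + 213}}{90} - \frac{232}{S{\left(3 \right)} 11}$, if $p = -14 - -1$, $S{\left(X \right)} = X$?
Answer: $- \frac{1871899}{266310} \approx -7.029$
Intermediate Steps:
$p = -13$ ($p = -14 + 1 = -13$)
$d = 48$ ($d = -4 - -52 = -4 + 52 = 48$)
$\frac{\left(d - 17\right) \frac{1}{56 + 213}}{90} - \frac{232}{S{\left(3 \right)} 11} = \frac{\left(48 - 17\right) \frac{1}{56 + 213}}{90} - \frac{232}{3 \cdot 11} = \frac{31}{269} \cdot \frac{1}{90} - \frac{232}{33} = \frac{31}{24210} - \frac{232}{33} = - \frac{1871899}{266310}$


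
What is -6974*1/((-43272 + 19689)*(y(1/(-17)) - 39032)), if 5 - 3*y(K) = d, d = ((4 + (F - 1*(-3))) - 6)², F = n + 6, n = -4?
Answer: -3487/460261550 ≈ -7.5761e-6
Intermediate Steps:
F = 2 (F = -4 + 6 = 2)
d = 9 (d = ((4 + (2 - 1*(-3))) - 6)² = ((4 + (2 + 3)) - 6)² = ((4 + 5) - 6)² = (9 - 6)² = 3² = 9)
y(K) = -4/3 (y(K) = 5/3 - ⅓*9 = 5/3 - 3 = -4/3)
-6974*1/((-43272 + 19689)*(y(1/(-17)) - 39032)) = -6974*1/((-43272 + 19689)*(-4/3 - 39032)) = -6974/((-23583*(-117100/3))) = -6974/920523100 = -6974*1/920523100 = -3487/460261550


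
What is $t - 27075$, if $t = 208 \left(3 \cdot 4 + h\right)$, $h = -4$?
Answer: $-25411$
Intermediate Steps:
$t = 1664$ ($t = 208 \left(3 \cdot 4 - 4\right) = 208 \left(12 - 4\right) = 208 \cdot 8 = 1664$)
$t - 27075 = 1664 - 27075 = -25411$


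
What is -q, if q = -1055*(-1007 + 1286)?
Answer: 294345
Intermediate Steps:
q = -294345 (q = -1055*279 = -294345)
-q = -1*(-294345) = 294345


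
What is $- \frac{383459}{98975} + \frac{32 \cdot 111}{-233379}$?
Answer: $- \frac{29947612387}{7699562175} \approx -3.8895$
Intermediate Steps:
$- \frac{383459}{98975} + \frac{32 \cdot 111}{-233379} = \left(-383459\right) \frac{1}{98975} + 3552 \left(- \frac{1}{233379}\right) = - \frac{383459}{98975} - \frac{1184}{77793} = - \frac{29947612387}{7699562175}$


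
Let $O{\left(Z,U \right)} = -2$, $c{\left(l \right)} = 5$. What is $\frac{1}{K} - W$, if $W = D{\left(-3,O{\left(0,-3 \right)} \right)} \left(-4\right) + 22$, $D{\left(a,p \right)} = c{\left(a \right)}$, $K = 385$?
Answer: $- \frac{769}{385} \approx -1.9974$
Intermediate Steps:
$D{\left(a,p \right)} = 5$
$W = 2$ ($W = 5 \left(-4\right) + 22 = -20 + 22 = 2$)
$\frac{1}{K} - W = \frac{1}{385} - 2 = - \frac{769}{385}$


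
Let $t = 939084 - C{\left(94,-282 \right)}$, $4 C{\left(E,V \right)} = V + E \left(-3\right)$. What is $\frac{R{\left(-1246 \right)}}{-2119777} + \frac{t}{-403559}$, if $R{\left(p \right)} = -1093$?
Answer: $- \frac{1990506462838}{855455086343} \approx -2.3268$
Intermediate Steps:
$C{\left(E,V \right)} = - \frac{3 E}{4} + \frac{V}{4}$ ($C{\left(E,V \right)} = \frac{V + E \left(-3\right)}{4} = \frac{V - 3 E}{4} = - \frac{3 E}{4} + \frac{V}{4}$)
$t = 939225$ ($t = 939084 - \left(\left(- \frac{3}{4}\right) 94 + \frac{1}{4} \left(-282\right)\right) = 939084 - \left(- \frac{141}{2} - \frac{141}{2}\right) = 939084 - -141 = 939084 + 141 = 939225$)
$\frac{R{\left(-1246 \right)}}{-2119777} + \frac{t}{-403559} = - \frac{1093}{-2119777} + \frac{939225}{-403559} = \left(-1093\right) \left(- \frac{1}{2119777}\right) + 939225 \left(- \frac{1}{403559}\right) = \frac{1093}{2119777} - \frac{939225}{403559} = - \frac{1990506462838}{855455086343}$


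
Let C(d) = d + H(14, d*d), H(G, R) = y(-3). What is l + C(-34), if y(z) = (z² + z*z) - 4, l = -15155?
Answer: -15175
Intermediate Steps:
y(z) = -4 + 2*z² (y(z) = (z² + z²) - 4 = 2*z² - 4 = -4 + 2*z²)
H(G, R) = 14 (H(G, R) = -4 + 2*(-3)² = -4 + 2*9 = -4 + 18 = 14)
C(d) = 14 + d (C(d) = d + 14 = 14 + d)
l + C(-34) = -15155 + (14 - 34) = -15155 - 20 = -15175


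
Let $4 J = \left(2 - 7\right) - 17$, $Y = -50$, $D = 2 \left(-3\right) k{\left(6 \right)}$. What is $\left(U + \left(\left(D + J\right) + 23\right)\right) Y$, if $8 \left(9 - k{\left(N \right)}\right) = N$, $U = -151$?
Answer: $9150$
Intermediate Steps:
$k{\left(N \right)} = 9 - \frac{N}{8}$
$D = - \frac{99}{2}$ ($D = 2 \left(-3\right) \left(9 - \frac{3}{4}\right) = - 6 \left(9 - \frac{3}{4}\right) = \left(-6\right) \frac{33}{4} = - \frac{99}{2} \approx -49.5$)
$J = - \frac{11}{2}$ ($J = \frac{\left(2 - 7\right) - 17}{4} = \frac{-5 - 17}{4} = \frac{1}{4} \left(-22\right) = - \frac{11}{2} \approx -5.5$)
$\left(U + \left(\left(D + J\right) + 23\right)\right) Y = \left(-151 + \left(\left(- \frac{99}{2} - \frac{11}{2}\right) + 23\right)\right) \left(-50\right) = \left(-151 + \left(-55 + 23\right)\right) \left(-50\right) = \left(-151 - 32\right) \left(-50\right) = \left(-183\right) \left(-50\right) = 9150$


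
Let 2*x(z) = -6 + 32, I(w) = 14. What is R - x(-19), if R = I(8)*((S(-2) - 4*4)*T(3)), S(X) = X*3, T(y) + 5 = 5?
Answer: -13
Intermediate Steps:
T(y) = 0 (T(y) = -5 + 5 = 0)
x(z) = 13 (x(z) = (-6 + 32)/2 = (1/2)*26 = 13)
S(X) = 3*X
R = 0 (R = 14*((3*(-2) - 4*4)*0) = 14*((-6 - 16)*0) = 14*(-22*0) = 14*0 = 0)
R - x(-19) = 0 - 1*13 = 0 - 13 = -13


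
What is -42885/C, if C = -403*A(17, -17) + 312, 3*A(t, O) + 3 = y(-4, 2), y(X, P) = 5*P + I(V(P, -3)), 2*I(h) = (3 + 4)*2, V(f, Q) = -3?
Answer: 128655/4706 ≈ 27.339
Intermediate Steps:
I(h) = 7 (I(h) = ((3 + 4)*2)/2 = (7*2)/2 = (1/2)*14 = 7)
y(X, P) = 7 + 5*P (y(X, P) = 5*P + 7 = 7 + 5*P)
A(t, O) = 14/3 (A(t, O) = -1 + (7 + 5*2)/3 = -1 + (7 + 10)/3 = -1 + (1/3)*17 = -1 + 17/3 = 14/3)
C = -4706/3 (C = -403*14/3 + 312 = -5642/3 + 312 = -4706/3 ≈ -1568.7)
-42885/C = -42885/(-4706/3) = -42885*(-3/4706) = 128655/4706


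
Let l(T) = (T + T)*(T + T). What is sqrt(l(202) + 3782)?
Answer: sqrt(166998) ≈ 408.65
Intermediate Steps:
l(T) = 4*T**2 (l(T) = (2*T)*(2*T) = 4*T**2)
sqrt(l(202) + 3782) = sqrt(4*202**2 + 3782) = sqrt(4*40804 + 3782) = sqrt(163216 + 3782) = sqrt(166998)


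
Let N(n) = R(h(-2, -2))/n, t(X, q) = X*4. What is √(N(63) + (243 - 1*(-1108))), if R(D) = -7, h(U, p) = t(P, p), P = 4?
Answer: √12158/3 ≈ 36.754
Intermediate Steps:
t(X, q) = 4*X
h(U, p) = 16 (h(U, p) = 4*4 = 16)
N(n) = -7/n
√(N(63) + (243 - 1*(-1108))) = √(-7/63 + (243 - 1*(-1108))) = √(-7*1/63 + (243 + 1108)) = √(-⅑ + 1351) = √(12158/9) = √12158/3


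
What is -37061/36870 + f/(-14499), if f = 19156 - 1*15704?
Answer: -221540893/178192710 ≈ -1.2433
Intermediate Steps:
f = 3452 (f = 19156 - 15704 = 3452)
-37061/36870 + f/(-14499) = -37061/36870 + 3452/(-14499) = -37061*1/36870 + 3452*(-1/14499) = -37061/36870 - 3452/14499 = -221540893/178192710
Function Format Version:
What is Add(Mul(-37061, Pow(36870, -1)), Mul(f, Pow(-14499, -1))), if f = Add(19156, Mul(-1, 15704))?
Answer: Rational(-221540893, 178192710) ≈ -1.2433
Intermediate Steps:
f = 3452 (f = Add(19156, -15704) = 3452)
Add(Mul(-37061, Pow(36870, -1)), Mul(f, Pow(-14499, -1))) = Add(Mul(-37061, Pow(36870, -1)), Mul(3452, Pow(-14499, -1))) = Add(Mul(-37061, Rational(1, 36870)), Mul(3452, Rational(-1, 14499))) = Add(Rational(-37061, 36870), Rational(-3452, 14499)) = Rational(-221540893, 178192710)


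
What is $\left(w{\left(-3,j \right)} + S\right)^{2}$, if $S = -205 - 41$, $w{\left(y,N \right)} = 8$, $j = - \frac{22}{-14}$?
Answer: $56644$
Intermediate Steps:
$j = \frac{11}{7}$ ($j = \left(-22\right) \left(- \frac{1}{14}\right) = \frac{11}{7} \approx 1.5714$)
$S = -246$ ($S = -205 - 41 = -246$)
$\left(w{\left(-3,j \right)} + S\right)^{2} = \left(8 - 246\right)^{2} = \left(-238\right)^{2} = 56644$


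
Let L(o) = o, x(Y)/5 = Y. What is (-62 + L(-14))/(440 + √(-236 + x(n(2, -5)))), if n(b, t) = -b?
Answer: -16720/96923 + 38*I*√246/96923 ≈ -0.17251 + 0.0061493*I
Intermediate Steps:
x(Y) = 5*Y
(-62 + L(-14))/(440 + √(-236 + x(n(2, -5)))) = (-62 - 14)/(440 + √(-236 + 5*(-1*2))) = -76/(440 + √(-236 + 5*(-2))) = -76/(440 + √(-236 - 10)) = -76/(440 + √(-246)) = -76/(440 + I*√246)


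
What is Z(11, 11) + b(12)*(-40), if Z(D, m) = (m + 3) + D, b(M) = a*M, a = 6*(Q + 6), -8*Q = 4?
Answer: -15815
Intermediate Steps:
Q = -½ (Q = -⅛*4 = -½ ≈ -0.50000)
a = 33 (a = 6*(-½ + 6) = 6*(11/2) = 33)
b(M) = 33*M
Z(D, m) = 3 + D + m (Z(D, m) = (3 + m) + D = 3 + D + m)
Z(11, 11) + b(12)*(-40) = (3 + 11 + 11) + (33*12)*(-40) = 25 + 396*(-40) = 25 - 15840 = -15815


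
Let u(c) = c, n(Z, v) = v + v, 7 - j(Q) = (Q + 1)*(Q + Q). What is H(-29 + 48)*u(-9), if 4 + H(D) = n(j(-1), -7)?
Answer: 162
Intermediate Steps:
j(Q) = 7 - 2*Q*(1 + Q) (j(Q) = 7 - (Q + 1)*(Q + Q) = 7 - (1 + Q)*2*Q = 7 - 2*Q*(1 + Q))
n(Z, v) = 2*v
H(D) = -18 (H(D) = -4 + 2*(-7) = -4 - 14 = -18)
H(-29 + 48)*u(-9) = -18*(-9) = 162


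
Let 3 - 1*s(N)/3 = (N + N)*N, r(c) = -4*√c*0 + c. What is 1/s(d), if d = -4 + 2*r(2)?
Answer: ⅑ ≈ 0.11111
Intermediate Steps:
r(c) = c (r(c) = 0 + c = c)
d = 0 (d = -4 + 2*2 = -4 + 4 = 0)
s(N) = 9 - 6*N² (s(N) = 9 - 3*(N + N)*N = 9 - 3*2*N*N = 9 - 6*N²)
1/s(d) = 1/(9 - 6*0²) = 1/(9 - 6*0) = 1/(9 + 0) = 1/9 = ⅑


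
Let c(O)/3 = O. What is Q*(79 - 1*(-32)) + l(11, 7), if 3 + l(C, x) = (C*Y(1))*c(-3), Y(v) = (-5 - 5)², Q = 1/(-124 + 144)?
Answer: -197949/20 ≈ -9897.5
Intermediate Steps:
c(O) = 3*O
Q = 1/20 ≈ 0.050000
Y(v) = 100 (Y(v) = (-10)² = 100)
l(C, x) = -3 - 900*C (l(C, x) = -3 + (C*100)*(3*(-3)) = -3 + (100*C)*(-9) = -3 - 900*C)
Q*(79 - 1*(-32)) + l(11, 7) = (79 - 1*(-32))/20 + (-3 - 900*11) = (79 + 32)/20 + (-3 - 9900) = (1/20)*111 - 9903 = 111/20 - 9903 = -197949/20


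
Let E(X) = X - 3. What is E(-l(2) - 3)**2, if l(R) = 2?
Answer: 64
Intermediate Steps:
E(X) = -3 + X
E(-l(2) - 3)**2 = (-3 + (-1*2 - 3))**2 = (-3 + (-2 - 3))**2 = (-3 - 5)**2 = (-8)**2 = 64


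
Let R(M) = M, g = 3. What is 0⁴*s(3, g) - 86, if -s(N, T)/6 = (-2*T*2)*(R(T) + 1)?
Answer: -86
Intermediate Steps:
s(N, T) = 24*T*(1 + T) (s(N, T) = -6*-2*T*2*(T + 1) = -6*(-4*T)*(1 + T) = -(-24)*T*(1 + T) = 24*T*(1 + T))
0⁴*s(3, g) - 86 = 0⁴*(24*3*(1 + 3)) - 86 = 0*(24*3*4) - 86 = 0*288 - 86 = 0 - 86 = -86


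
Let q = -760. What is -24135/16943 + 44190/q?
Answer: -76705377/1287668 ≈ -59.569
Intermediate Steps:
-24135/16943 + 44190/q = -24135/16943 + 44190/(-760) = -24135*1/16943 + 44190*(-1/760) = -24135/16943 - 4419/76 = -76705377/1287668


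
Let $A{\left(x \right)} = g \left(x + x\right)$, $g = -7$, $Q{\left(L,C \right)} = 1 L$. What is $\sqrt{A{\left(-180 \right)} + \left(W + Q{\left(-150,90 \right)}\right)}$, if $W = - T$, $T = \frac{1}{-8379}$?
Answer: $\frac{\sqrt{377306389}}{399} \approx 48.683$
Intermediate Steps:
$Q{\left(L,C \right)} = L$
$T = - \frac{1}{8379} \approx -0.00011935$
$A{\left(x \right)} = - 14 x$ ($A{\left(x \right)} = - 7 \left(x + x\right) = - 7 \cdot 2 x = - 14 x$)
$W = \frac{1}{8379}$ ($W = \left(-1\right) \left(- \frac{1}{8379}\right) = \frac{1}{8379} \approx 0.00011935$)
$\sqrt{A{\left(-180 \right)} + \left(W + Q{\left(-150,90 \right)}\right)} = \sqrt{\left(-14\right) \left(-180\right) + \left(\frac{1}{8379} - 150\right)} = \sqrt{2520 - \frac{1256849}{8379}} = \sqrt{\frac{19858231}{8379}} = \frac{\sqrt{377306389}}{399}$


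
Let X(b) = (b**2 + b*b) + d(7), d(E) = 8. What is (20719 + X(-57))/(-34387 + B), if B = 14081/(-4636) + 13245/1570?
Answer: -6605256900/8341572353 ≈ -0.79185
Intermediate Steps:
B = 3929665/727852 (B = 14081*(-1/4636) + 13245*(1/1570) = -14081/4636 + 2649/314 = 3929665/727852 ≈ 5.3990)
X(b) = 8 + 2*b**2 (X(b) = (b**2 + b*b) + 8 = (b**2 + b**2) + 8 = 2*b**2 + 8 = 8 + 2*b**2)
(20719 + X(-57))/(-34387 + B) = (20719 + (8 + 2*(-57)**2))/(-34387 + 3929665/727852) = (20719 + (8 + 2*3249))/(-25024717059/727852) = (20719 + (8 + 6498))*(-727852/25024717059) = (20719 + 6506)*(-727852/25024717059) = 27225*(-727852/25024717059) = -6605256900/8341572353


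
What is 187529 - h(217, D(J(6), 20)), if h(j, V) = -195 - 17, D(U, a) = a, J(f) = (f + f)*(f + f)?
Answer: 187741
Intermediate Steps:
J(f) = 4*f² (J(f) = (2*f)*(2*f) = 4*f²)
h(j, V) = -212
187529 - h(217, D(J(6), 20)) = 187529 - 1*(-212) = 187529 + 212 = 187741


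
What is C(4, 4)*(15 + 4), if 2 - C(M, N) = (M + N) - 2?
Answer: -76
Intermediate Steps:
C(M, N) = 4 - M - N (C(M, N) = 2 - ((M + N) - 2) = 2 - (-2 + M + N) = 2 + (2 - M - N) = 4 - M - N)
C(4, 4)*(15 + 4) = (4 - 1*4 - 1*4)*(15 + 4) = (4 - 4 - 4)*19 = -4*19 = -76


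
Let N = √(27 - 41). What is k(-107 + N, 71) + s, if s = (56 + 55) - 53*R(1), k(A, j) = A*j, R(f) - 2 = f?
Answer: -7645 + 71*I*√14 ≈ -7645.0 + 265.66*I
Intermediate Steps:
R(f) = 2 + f
N = I*√14 (N = √(-14) = I*√14 ≈ 3.7417*I)
s = -48 (s = (56 + 55) - 53*(2 + 1) = 111 - 53*3 = 111 - 159 = -48)
k(-107 + N, 71) + s = (-107 + I*√14)*71 - 48 = (-7597 + 71*I*√14) - 48 = -7645 + 71*I*√14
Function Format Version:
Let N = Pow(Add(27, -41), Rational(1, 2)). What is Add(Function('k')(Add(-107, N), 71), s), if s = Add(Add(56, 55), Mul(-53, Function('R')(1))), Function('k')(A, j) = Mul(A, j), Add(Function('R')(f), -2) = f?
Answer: Add(-7645, Mul(71, I, Pow(14, Rational(1, 2)))) ≈ Add(-7645.0, Mul(265.66, I))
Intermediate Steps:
Function('R')(f) = Add(2, f)
N = Mul(I, Pow(14, Rational(1, 2))) (N = Pow(-14, Rational(1, 2)) = Mul(I, Pow(14, Rational(1, 2))) ≈ Mul(3.7417, I))
s = -48 (s = Add(Add(56, 55), Mul(-53, Add(2, 1))) = Add(111, Mul(-53, 3)) = Add(111, -159) = -48)
Add(Function('k')(Add(-107, N), 71), s) = Add(Mul(Add(-107, Mul(I, Pow(14, Rational(1, 2)))), 71), -48) = Add(Add(-7597, Mul(71, I, Pow(14, Rational(1, 2)))), -48) = Add(-7645, Mul(71, I, Pow(14, Rational(1, 2))))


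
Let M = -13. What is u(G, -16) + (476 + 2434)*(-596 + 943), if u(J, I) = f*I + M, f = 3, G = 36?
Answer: 1009709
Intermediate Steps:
u(J, I) = -13 + 3*I (u(J, I) = 3*I - 13 = -13 + 3*I)
u(G, -16) + (476 + 2434)*(-596 + 943) = (-13 + 3*(-16)) + (476 + 2434)*(-596 + 943) = (-13 - 48) + 2910*347 = -61 + 1009770 = 1009709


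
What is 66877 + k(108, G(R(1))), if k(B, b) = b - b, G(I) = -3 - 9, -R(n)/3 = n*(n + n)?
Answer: 66877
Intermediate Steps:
R(n) = -6*n² (R(n) = -3*n*(n + n) = -3*n*2*n = -6*n²)
G(I) = -12
k(B, b) = 0
66877 + k(108, G(R(1))) = 66877 + 0 = 66877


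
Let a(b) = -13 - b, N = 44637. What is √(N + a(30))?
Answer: √44594 ≈ 211.17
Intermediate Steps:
√(N + a(30)) = √(44637 + (-13 - 1*30)) = √(44637 + (-13 - 30)) = √(44637 - 43) = √44594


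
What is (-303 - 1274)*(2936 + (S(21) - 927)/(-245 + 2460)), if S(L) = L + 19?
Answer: -10254210681/2215 ≈ -4.6294e+6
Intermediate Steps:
S(L) = 19 + L
(-303 - 1274)*(2936 + (S(21) - 927)/(-245 + 2460)) = (-303 - 1274)*(2936 + ((19 + 21) - 927)/(-245 + 2460)) = -1577*(2936 + (40 - 927)/2215) = -1577*(2936 - 887*1/2215) = -1577*(2936 - 887/2215) = -1577*6502353/2215 = -10254210681/2215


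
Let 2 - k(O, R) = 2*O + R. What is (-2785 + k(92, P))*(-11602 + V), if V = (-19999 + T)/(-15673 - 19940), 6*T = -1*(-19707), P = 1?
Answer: 408758214844/11871 ≈ 3.4433e+7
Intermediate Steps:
T = 6569/2 (T = (-1*(-19707))/6 = (1/6)*19707 = 6569/2 ≈ 3284.5)
k(O, R) = 2 - R - 2*O (k(O, R) = 2 - (2*O + R) = 2 - (R + 2*O) = 2 + (-R - 2*O) = 2 - R - 2*O)
V = 11143/23742 (V = (-19999 + 6569/2)/(-15673 - 19940) = -33429/2/(-35613) = -33429/2*(-1/35613) = 11143/23742 ≈ 0.46934)
(-2785 + k(92, P))*(-11602 + V) = (-2785 + (2 - 1*1 - 2*92))*(-11602 + 11143/23742) = (-2785 + (2 - 1 - 184))*(-275443541/23742) = (-2785 - 183)*(-275443541/23742) = -2968*(-275443541/23742) = 408758214844/11871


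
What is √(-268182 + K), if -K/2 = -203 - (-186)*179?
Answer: 2*I*√83591 ≈ 578.24*I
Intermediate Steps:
K = -66182 (K = -2*(-203 - (-186)*179) = -2*(-203 - 186*(-179)) = -2*(-203 + 33294) = -2*33091 = -66182)
√(-268182 + K) = √(-268182 - 66182) = √(-334364) = 2*I*√83591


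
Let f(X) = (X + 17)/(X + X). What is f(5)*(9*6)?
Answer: 594/5 ≈ 118.80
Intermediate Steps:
f(X) = (17 + X)/(2*X) (f(X) = (17 + X)/((2*X)) = (17 + X)*(1/(2*X)) = (17 + X)/(2*X))
f(5)*(9*6) = ((½)*(17 + 5)/5)*(9*6) = ((½)*(⅕)*22)*54 = (11/5)*54 = 594/5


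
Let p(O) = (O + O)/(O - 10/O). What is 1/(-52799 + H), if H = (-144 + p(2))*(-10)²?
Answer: -3/201997 ≈ -1.4852e-5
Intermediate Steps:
p(O) = 2*O/(O - 10/O) (p(O) = (2*O)/(O - 10/O) = 2*O/(O - 10/O))
H = -43600/3 (H = (-144 + 2*2²/(-10 + 2²))*(-10)² = (-144 + 2*4/(-10 + 4))*100 = (-144 + 2*4/(-6))*100 = (-144 + 2*4*(-⅙))*100 = (-144 - 4/3)*100 = -436/3*100 = -43600/3 ≈ -14533.)
1/(-52799 + H) = 1/(-52799 - 43600/3) = 1/(-201997/3) = -3/201997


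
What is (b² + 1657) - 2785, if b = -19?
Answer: -767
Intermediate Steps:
(b² + 1657) - 2785 = ((-19)² + 1657) - 2785 = (361 + 1657) - 2785 = 2018 - 2785 = -767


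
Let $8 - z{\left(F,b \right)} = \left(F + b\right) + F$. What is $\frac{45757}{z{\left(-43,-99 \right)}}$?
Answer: $\frac{45757}{193} \approx 237.08$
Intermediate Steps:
$z{\left(F,b \right)} = 8 - b - 2 F$ ($z{\left(F,b \right)} = 8 - \left(\left(F + b\right) + F\right) = 8 - \left(b + 2 F\right) = 8 - b - 2 F$)
$\frac{45757}{z{\left(-43,-99 \right)}} = \frac{45757}{8 - -99 - -86} = \frac{45757}{8 + 99 + 86} = \frac{45757}{193}$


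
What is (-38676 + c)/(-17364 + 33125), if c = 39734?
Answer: 1058/15761 ≈ 0.067128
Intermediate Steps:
(-38676 + c)/(-17364 + 33125) = (-38676 + 39734)/(-17364 + 33125) = 1058/15761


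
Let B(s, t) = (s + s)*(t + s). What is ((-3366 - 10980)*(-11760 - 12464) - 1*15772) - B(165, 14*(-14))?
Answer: 347511962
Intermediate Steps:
B(s, t) = 2*s*(s + t) (B(s, t) = (2*s)*(s + t) = 2*s*(s + t))
((-3366 - 10980)*(-11760 - 12464) - 1*15772) - B(165, 14*(-14)) = ((-3366 - 10980)*(-11760 - 12464) - 1*15772) - 2*165*(165 + 14*(-14)) = (-14346*(-24224) - 15772) - 2*165*(165 - 196) = (347517504 - 15772) - 2*165*(-31) = 347501732 - 1*(-10230) = 347501732 + 10230 = 347511962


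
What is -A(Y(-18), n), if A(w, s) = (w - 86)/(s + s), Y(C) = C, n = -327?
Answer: -52/327 ≈ -0.15902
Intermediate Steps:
A(w, s) = (-86 + w)/(2*s) (A(w, s) = (-86 + w)/((2*s)) = (-86 + w)*(1/(2*s)) = (-86 + w)/(2*s))
-A(Y(-18), n) = -(-86 - 18)/(2*(-327)) = -(-1)*(-104)/(2*327) = -1*52/327 = -52/327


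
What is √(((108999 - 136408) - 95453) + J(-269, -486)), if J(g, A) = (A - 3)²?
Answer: √116259 ≈ 340.97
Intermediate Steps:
J(g, A) = (-3 + A)²
√(((108999 - 136408) - 95453) + J(-269, -486)) = √(((108999 - 136408) - 95453) + (-3 - 486)²) = √((-27409 - 95453) + (-489)²) = √(-122862 + 239121) = √116259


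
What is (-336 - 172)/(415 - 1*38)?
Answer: -508/377 ≈ -1.3475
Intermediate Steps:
(-336 - 172)/(415 - 1*38) = -508/(415 - 38) = -508/377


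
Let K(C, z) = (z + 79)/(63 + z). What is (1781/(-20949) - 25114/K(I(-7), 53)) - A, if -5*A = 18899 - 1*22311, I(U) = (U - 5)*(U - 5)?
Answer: -26215159813/1152195 ≈ -22752.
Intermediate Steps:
I(U) = (-5 + U)**2 (I(U) = (-5 + U)*(-5 + U) = (-5 + U)**2)
K(C, z) = (79 + z)/(63 + z)
A = 3412/5 (A = -(18899 - 1*22311)/5 = -(18899 - 22311)/5 = -1/5*(-3412) = 3412/5 ≈ 682.40)
(1781/(-20949) - 25114/K(I(-7), 53)) - A = (1781/(-20949) - 25114*(63 + 53)/(79 + 53)) - 1*3412/5 = (1781*(-1/20949) - 25114/(132/116)) - 3412/5 = (-1781/20949 - 25114/((1/116)*132)) - 3412/5 = (-1781/20949 - 25114/33/29) - 3412/5 = (-1781/20949 - 25114*29/33) - 3412/5 = (-1781/20949 - 728306/33) - 3412/5 = -5085780389/230439 - 3412/5 = -26215159813/1152195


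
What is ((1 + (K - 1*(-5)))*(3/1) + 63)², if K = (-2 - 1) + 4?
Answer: 7056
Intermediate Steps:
K = 1 (K = -3 + 4 = 1)
((1 + (K - 1*(-5)))*(3/1) + 63)² = ((1 + (1 - 1*(-5)))*(3/1) + 63)² = ((1 + (1 + 5))*(3*1) + 63)² = ((1 + 6)*3 + 63)² = (7*3 + 63)² = (21 + 63)² = 84² = 7056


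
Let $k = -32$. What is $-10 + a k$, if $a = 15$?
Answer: $-490$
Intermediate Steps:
$-10 + a k = -10 + 15 \left(-32\right) = -10 - 480 = -490$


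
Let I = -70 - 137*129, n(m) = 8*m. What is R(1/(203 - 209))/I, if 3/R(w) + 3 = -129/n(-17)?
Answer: 136/1650099 ≈ 8.2419e-5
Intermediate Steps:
I = -17743 (I = -70 - 17673 = -17743)
R(w) = -136/93 (R(w) = 3/(-3 - 129/(8*(-17))) = 3/(-3 - 129/(-136)) = 3/(-3 - 129*(-1/136)) = 3/(-3 + 129/136) = 3/(-279/136) = 3*(-136/279) = -136/93)
R(1/(203 - 209))/I = -136/93/(-17743) = -136/93*(-1/17743) = 136/1650099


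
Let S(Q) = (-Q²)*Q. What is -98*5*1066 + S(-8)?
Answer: -521828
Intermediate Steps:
S(Q) = -Q³
-98*5*1066 + S(-8) = -98*5*1066 - 1*(-8)³ = -490*1066 - 1*(-512) = -522340 + 512 = -521828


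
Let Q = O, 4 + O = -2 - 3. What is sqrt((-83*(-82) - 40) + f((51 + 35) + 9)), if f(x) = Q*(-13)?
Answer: sqrt(6883) ≈ 82.964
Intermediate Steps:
O = -9 (O = -4 + (-2 - 3) = -4 - 5 = -9)
Q = -9
f(x) = 117 (f(x) = -9*(-13) = 117)
sqrt((-83*(-82) - 40) + f((51 + 35) + 9)) = sqrt((-83*(-82) - 40) + 117) = sqrt((6806 - 40) + 117) = sqrt(6766 + 117) = sqrt(6883)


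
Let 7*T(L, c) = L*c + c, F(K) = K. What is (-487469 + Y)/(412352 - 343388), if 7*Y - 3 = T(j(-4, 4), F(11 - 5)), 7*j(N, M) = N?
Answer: -83600851/11827326 ≈ -7.0685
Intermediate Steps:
j(N, M) = N/7
T(L, c) = c/7 + L*c/7 (T(L, c) = (L*c + c)/7 = (c + L*c)/7 = c/7 + L*c/7)
Y = 165/343 (Y = 3/7 + ((11 - 5)*(1 + (⅐)*(-4))/7)/7 = 3/7 + ((⅐)*6*(1 - 4/7))/7 = 3/7 + ((⅐)*6*(3/7))/7 = 3/7 + (⅐)*(18/49) = 3/7 + 18/343 = 165/343 ≈ 0.48105)
(-487469 + Y)/(412352 - 343388) = (-487469 + 165/343)/(412352 - 343388) = -167201702/343/68964 = -167201702/343*1/68964 = -83600851/11827326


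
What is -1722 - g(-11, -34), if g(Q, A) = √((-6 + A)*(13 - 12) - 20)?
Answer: -1722 - 2*I*√15 ≈ -1722.0 - 7.746*I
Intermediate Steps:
g(Q, A) = √(-26 + A) (g(Q, A) = √((-6 + A)*1 - 20) = √((-6 + A) - 20) = √(-26 + A))
-1722 - g(-11, -34) = -1722 - √(-26 - 34) = -1722 - √(-60) = -1722 - 2*I*√15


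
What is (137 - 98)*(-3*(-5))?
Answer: 585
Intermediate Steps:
(137 - 98)*(-3*(-5)) = 39*15 = 585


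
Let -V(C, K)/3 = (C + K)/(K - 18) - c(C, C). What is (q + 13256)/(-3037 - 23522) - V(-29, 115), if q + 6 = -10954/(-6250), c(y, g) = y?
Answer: 79756320484/894521875 ≈ 89.161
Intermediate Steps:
q = -13273/3125 (q = -6 - 10954/(-6250) = -6 - 10954*(-1/6250) = -6 + 5477/3125 = -13273/3125 ≈ -4.2474)
V(C, K) = 3*C - 3*(C + K)/(-18 + K) (V(C, K) = -3*((C + K)/(K - 18) - C) = -3*((C + K)/(-18 + K) - C) = -3*(-C + (C + K)/(-18 + K)) = 3*C - 3*(C + K)/(-18 + K))
(q + 13256)/(-3037 - 23522) - V(-29, 115) = (-13273/3125 + 13256)/(-3037 - 23522) - 3*(-1*115 - 19*(-29) - 29*115)/(-18 + 115) = (41411727/3125)/(-26559) - 3*(-115 + 551 - 3335)/97 = (41411727/3125)*(-1/26559) - 3*(-2899)/97 = -4601303/9221875 - 1*(-8697/97) = -4601303/9221875 + 8697/97 = 79756320484/894521875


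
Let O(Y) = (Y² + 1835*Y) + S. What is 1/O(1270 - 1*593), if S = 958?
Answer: 1/1701582 ≈ 5.8769e-7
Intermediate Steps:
O(Y) = 958 + Y² + 1835*Y (O(Y) = (Y² + 1835*Y) + 958 = 958 + Y² + 1835*Y)
1/O(1270 - 1*593) = 1/(958 + (1270 - 1*593)² + 1835*(1270 - 1*593)) = 1/(958 + (1270 - 593)² + 1835*(1270 - 593)) = 1/(958 + 677² + 1835*677) = 1/(958 + 458329 + 1242295) = 1/1701582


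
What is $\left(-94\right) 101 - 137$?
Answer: $-9631$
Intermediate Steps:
$\left(-94\right) 101 - 137 = -9494 - 137 = -9631$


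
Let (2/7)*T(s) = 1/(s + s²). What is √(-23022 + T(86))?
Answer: I*√1288778992941/7482 ≈ 151.73*I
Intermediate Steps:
T(s) = 7/(2*(s + s²))
√(-23022 + T(86)) = √(-23022 + (7/2)/(86*(1 + 86))) = √(-23022 + (7/2)*(1/86)/87) = √(-23022 + (7/2)*(1/86)*(1/87)) = √(-23022 + 7/14964) = √(-344501201/14964) = I*√1288778992941/7482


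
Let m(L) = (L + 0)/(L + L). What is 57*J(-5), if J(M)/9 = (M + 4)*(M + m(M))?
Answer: 4617/2 ≈ 2308.5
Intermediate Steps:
m(L) = ½ (m(L) = L/((2*L)) = L*(1/(2*L)) = ½)
J(M) = 9*(½ + M)*(4 + M) (J(M) = 9*((M + 4)*(M + ½)) = 9*((4 + M)*(½ + M)) = 9*((½ + M)*(4 + M)) = 9*(½ + M)*(4 + M))
57*J(-5) = 57*(18 + 9*(-5)² + (81/2)*(-5)) = 57*(18 + 9*25 - 405/2) = 57*(18 + 225 - 405/2) = 57*(81/2) = 4617/2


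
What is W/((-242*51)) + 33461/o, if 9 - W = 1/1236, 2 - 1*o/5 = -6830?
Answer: 63757244569/65137620240 ≈ 0.97881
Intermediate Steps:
o = 34160 (o = 10 - 5*(-6830) = 10 + 34150 = 34160)
W = 11123/1236 (W = 9 - 1/1236 = 11123/1236 ≈ 8.9992)
W/((-242*51)) + 33461/o = 11123/(1236*((-242*51))) + 33461/34160 = (11123/1236)/(-12342) + 33461*(1/34160) = (11123/1236)*(-1/12342) + 33461/34160 = -11123/15254712 + 33461/34160 = 63757244569/65137620240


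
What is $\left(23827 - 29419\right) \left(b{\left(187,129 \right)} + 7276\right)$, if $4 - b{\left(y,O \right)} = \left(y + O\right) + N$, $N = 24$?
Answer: $-38808480$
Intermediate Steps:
$b{\left(y,O \right)} = -20 - O - y$ ($b{\left(y,O \right)} = 4 - \left(\left(y + O\right) + 24\right) = 4 - \left(\left(O + y\right) + 24\right) = 4 - \left(24 + O + y\right) = -20 - O - y$)
$\left(23827 - 29419\right) \left(b{\left(187,129 \right)} + 7276\right) = \left(23827 - 29419\right) \left(\left(-20 - 129 - 187\right) + 7276\right) = - 5592 \left(\left(-20 - 129 - 187\right) + 7276\right) = - 5592 \left(-336 + 7276\right) = \left(-5592\right) 6940 = -38808480$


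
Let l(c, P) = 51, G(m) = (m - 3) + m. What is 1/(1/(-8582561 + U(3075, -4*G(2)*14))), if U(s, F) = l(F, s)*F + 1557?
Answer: -8583860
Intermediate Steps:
G(m) = -3 + 2*m (G(m) = (-3 + m) + m = -3 + 2*m)
U(s, F) = 1557 + 51*F (U(s, F) = 51*F + 1557 = 1557 + 51*F)
1/(1/(-8582561 + U(3075, -4*G(2)*14))) = 1/(1/(-8582561 + (1557 + 51*(-4*(-3 + 2*2)*14)))) = 1/(1/(-8582561 + (1557 + 51*(-4*(-3 + 4)*14)))) = 1/(1/(-8582561 + (1557 + 51*(-4*1*14)))) = 1/(1/(-8582561 + (1557 + 51*(-4*14)))) = 1/(1/(-8582561 + (1557 + 51*(-56)))) = 1/(1/(-8582561 + (1557 - 2856))) = 1/(1/(-8582561 - 1299)) = 1/(1/(-8583860)) = 1/(-1/8583860) = -8583860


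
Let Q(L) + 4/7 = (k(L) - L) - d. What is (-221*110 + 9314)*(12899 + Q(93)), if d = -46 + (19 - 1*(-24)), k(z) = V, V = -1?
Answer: -1344421392/7 ≈ -1.9206e+8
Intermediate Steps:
k(z) = -1
d = -3 (d = -46 + (19 + 24) = -46 + 43 = -3)
Q(L) = 10/7 - L (Q(L) = -4/7 + ((-1 - L) - 1*(-3)) = -4/7 + ((-1 - L) + 3) = -4/7 + (2 - L) = 10/7 - L)
(-221*110 + 9314)*(12899 + Q(93)) = (-221*110 + 9314)*(12899 + (10/7 - 1*93)) = (-24310 + 9314)*(12899 + (10/7 - 93)) = -14996*(12899 - 641/7) = -14996*89652/7 = -1344421392/7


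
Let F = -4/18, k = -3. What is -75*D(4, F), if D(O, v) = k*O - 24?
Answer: 2700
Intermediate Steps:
F = -2/9 (F = -4*1/18 = -2/9 ≈ -0.22222)
D(O, v) = -24 - 3*O (D(O, v) = -3*O - 24 = -24 - 3*O)
-75*D(4, F) = -75*(-24 - 3*4) = -75*(-24 - 12) = -75*(-36) = 2700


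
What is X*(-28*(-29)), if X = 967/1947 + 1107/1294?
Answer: 1383090562/1259709 ≈ 1097.9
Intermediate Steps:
X = 3406627/2519418 (X = 967*(1/1947) + 1107*(1/1294) = 967/1947 + 1107/1294 = 3406627/2519418 ≈ 1.3521)
X*(-28*(-29)) = 3406627*(-28*(-29))/2519418 = (3406627/2519418)*812 = 1383090562/1259709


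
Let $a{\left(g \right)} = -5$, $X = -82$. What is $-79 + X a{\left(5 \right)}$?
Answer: $331$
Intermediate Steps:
$-79 + X a{\left(5 \right)} = -79 - -410 = -79 + 410 = 331$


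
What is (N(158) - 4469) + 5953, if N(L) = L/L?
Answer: 1485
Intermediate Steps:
N(L) = 1
(N(158) - 4469) + 5953 = (1 - 4469) + 5953 = -4468 + 5953 = 1485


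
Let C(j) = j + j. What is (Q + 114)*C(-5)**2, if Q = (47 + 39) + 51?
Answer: 25100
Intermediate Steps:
C(j) = 2*j
Q = 137 (Q = 86 + 51 = 137)
(Q + 114)*C(-5)**2 = (137 + 114)*(2*(-5))**2 = 251*(-10)**2 = 251*100 = 25100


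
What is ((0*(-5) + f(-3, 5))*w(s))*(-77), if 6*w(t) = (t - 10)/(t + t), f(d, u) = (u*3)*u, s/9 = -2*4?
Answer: -78925/144 ≈ -548.09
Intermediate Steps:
s = -72 (s = 9*(-2*4) = 9*(-8) = -72)
f(d, u) = 3*u**2 (f(d, u) = (3*u)*u = 3*u**2)
w(t) = (-10 + t)/(12*t) (w(t) = ((t - 10)/(t + t))/6 = ((-10 + t)/((2*t)))/6 = ((-10 + t)*(1/(2*t)))/6 = ((-10 + t)/(2*t))/6 = (-10 + t)/(12*t))
((0*(-5) + f(-3, 5))*w(s))*(-77) = ((0*(-5) + 3*5**2)*((1/12)*(-10 - 72)/(-72)))*(-77) = ((0 + 3*25)*((1/12)*(-1/72)*(-82)))*(-77) = ((0 + 75)*(41/432))*(-77) = (75*(41/432))*(-77) = (1025/144)*(-77) = -78925/144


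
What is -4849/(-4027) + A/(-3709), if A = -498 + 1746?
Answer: 12959245/14936143 ≈ 0.86764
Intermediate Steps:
A = 1248
-4849/(-4027) + A/(-3709) = -4849/(-4027) + 1248/(-3709) = -4849*(-1/4027) + 1248*(-1/3709) = 4849/4027 - 1248/3709 = 12959245/14936143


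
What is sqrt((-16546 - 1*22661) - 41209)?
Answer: 4*I*sqrt(5026) ≈ 283.58*I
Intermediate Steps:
sqrt((-16546 - 1*22661) - 41209) = sqrt((-16546 - 22661) - 41209) = sqrt(-39207 - 41209) = sqrt(-80416) = 4*I*sqrt(5026)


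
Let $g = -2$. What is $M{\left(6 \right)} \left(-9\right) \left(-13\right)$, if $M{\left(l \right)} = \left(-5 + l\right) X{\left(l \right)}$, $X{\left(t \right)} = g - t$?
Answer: $-936$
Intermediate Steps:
$X{\left(t \right)} = -2 - t$
$M{\left(l \right)} = \left(-5 + l\right) \left(-2 - l\right)$
$M{\left(6 \right)} \left(-9\right) \left(-13\right) = - \left(-5 + 6\right) \left(2 + 6\right) \left(-9\right) \left(-13\right) = \left(-1\right) 1 \cdot 8 \left(-9\right) \left(-13\right) = \left(-8\right) \left(-9\right) \left(-13\right) = 72 \left(-13\right) = -936$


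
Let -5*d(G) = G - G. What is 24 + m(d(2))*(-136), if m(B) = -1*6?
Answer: 840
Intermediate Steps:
d(G) = 0 (d(G) = -(G - G)/5 = -⅕*0 = 0)
m(B) = -6
24 + m(d(2))*(-136) = 24 - 6*(-136) = 24 + 816 = 840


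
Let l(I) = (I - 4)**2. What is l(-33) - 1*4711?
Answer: -3342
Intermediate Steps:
l(I) = (-4 + I)**2
l(-33) - 1*4711 = (-4 - 33)**2 - 1*4711 = (-37)**2 - 4711 = 1369 - 4711 = -3342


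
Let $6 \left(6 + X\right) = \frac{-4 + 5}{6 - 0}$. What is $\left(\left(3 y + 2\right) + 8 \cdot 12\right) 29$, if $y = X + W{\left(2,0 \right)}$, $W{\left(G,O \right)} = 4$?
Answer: $\frac{32045}{12} \approx 2670.4$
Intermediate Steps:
$X = - \frac{215}{36}$ ($X = -6 + \frac{\left(-4 + 5\right) \frac{1}{6 - 0}}{6} = -6 + \frac{1 \frac{1}{6 + \left(-5 + 5\right)}}{6} = -6 + \frac{1 \frac{1}{6 + 0}}{6} = -6 + \frac{1 \cdot \frac{1}{6}}{6} = -6 + \frac{1}{6} \cdot \frac{1}{6} = -6 + \frac{1}{36} = - \frac{215}{36} \approx -5.9722$)
$y = - \frac{71}{36}$ ($y = - \frac{215}{36} + 4 = - \frac{71}{36} \approx -1.9722$)
$\left(\left(3 y + 2\right) + 8 \cdot 12\right) 29 = \left(\left(3 \left(- \frac{71}{36}\right) + 2\right) + 8 \cdot 12\right) 29 = \left(\left(- \frac{71}{12} + 2\right) + 96\right) 29 = \left(- \frac{47}{12} + 96\right) 29 = \frac{1105}{12} \cdot 29 = \frac{32045}{12}$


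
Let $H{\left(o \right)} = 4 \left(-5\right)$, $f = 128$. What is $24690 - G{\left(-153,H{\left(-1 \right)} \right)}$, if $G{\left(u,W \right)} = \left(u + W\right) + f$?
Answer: $24735$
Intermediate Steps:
$H{\left(o \right)} = -20$
$G{\left(u,W \right)} = 128 + W + u$ ($G{\left(u,W \right)} = \left(u + W\right) + 128 = \left(W + u\right) + 128 = 128 + W + u$)
$24690 - G{\left(-153,H{\left(-1 \right)} \right)} = 24690 - \left(128 - 20 - 153\right) = 24690 - -45 = 24690 + 45 = 24735$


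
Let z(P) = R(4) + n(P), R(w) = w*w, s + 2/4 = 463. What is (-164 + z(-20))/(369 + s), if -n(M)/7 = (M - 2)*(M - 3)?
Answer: -7380/1663 ≈ -4.4378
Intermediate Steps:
s = 925/2 (s = -½ + 463 = 925/2 ≈ 462.50)
R(w) = w²
n(M) = -7*(-3 + M)*(-2 + M) (n(M) = -7*(M - 2)*(M - 3) = -7*(-2 + M)*(-3 + M) = -7*(-3 + M)*(-2 + M))
z(P) = -26 - 7*P² + 35*P (z(P) = 4² + (-42 - 7*P² + 35*P) = 16 + (-42 - 7*P² + 35*P) = -26 - 7*P² + 35*P)
(-164 + z(-20))/(369 + s) = (-164 + (-26 - 7*(-20)² + 35*(-20)))/(369 + 925/2) = (-164 + (-26 - 7*400 - 700))/(1663/2) = (-164 + (-26 - 2800 - 700))*(2/1663) = (-164 - 3526)*(2/1663) = -3690*2/1663 = -7380/1663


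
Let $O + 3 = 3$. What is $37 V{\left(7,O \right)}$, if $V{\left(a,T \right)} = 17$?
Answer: $629$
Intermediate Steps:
$O = 0$ ($O = -3 + 3 = 0$)
$37 V{\left(7,O \right)} = 37 \cdot 17 = 629$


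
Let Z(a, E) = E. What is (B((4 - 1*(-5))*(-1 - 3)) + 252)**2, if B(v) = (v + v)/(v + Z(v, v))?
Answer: 64009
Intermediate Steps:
B(v) = 1 (B(v) = (v + v)/(v + v) = (2*v)/((2*v)) = (2*v)*(1/(2*v)) = 1)
(B((4 - 1*(-5))*(-1 - 3)) + 252)**2 = (1 + 252)**2 = 253**2 = 64009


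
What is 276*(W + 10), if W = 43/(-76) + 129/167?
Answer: 8938467/3173 ≈ 2817.0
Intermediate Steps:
W = 2623/12692 (W = 43*(-1/76) + 129*(1/167) = -43/76 + 129/167 = 2623/12692 ≈ 0.20667)
276*(W + 10) = 276*(2623/12692 + 10) = 276*(129543/12692) = 8938467/3173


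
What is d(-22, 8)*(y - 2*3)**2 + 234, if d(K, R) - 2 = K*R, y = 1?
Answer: -4116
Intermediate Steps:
d(K, R) = 2 + K*R
d(-22, 8)*(y - 2*3)**2 + 234 = (2 - 22*8)*(1 - 2*3)**2 + 234 = (2 - 176)*(1 - 6)**2 + 234 = -174*(-5)**2 + 234 = -174*25 + 234 = -4350 + 234 = -4116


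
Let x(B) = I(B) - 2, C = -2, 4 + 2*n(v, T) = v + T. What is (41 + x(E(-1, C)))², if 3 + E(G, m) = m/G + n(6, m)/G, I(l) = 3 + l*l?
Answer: 1849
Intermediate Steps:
n(v, T) = -2 + T/2 + v/2 (n(v, T) = -2 + (v + T)/2 = -2 + (T + v)/2 = -2 + (T/2 + v/2) = -2 + T/2 + v/2)
I(l) = 3 + l²
E(G, m) = -3 + m/G + (1 + m/2)/G (E(G, m) = -3 + (m/G + (-2 + m/2 + (½)*6)/G) = -3 + (m/G + (-2 + m/2 + 3)/G) = -3 + (m/G + (1 + m/2)/G) = -3 + m/G + (1 + m/2)/G)
x(B) = 1 + B² (x(B) = (3 + B²) - 2 = 1 + B²)
(41 + x(E(-1, C)))² = (41 + (1 + ((½)*(2 - 6*(-1) + 3*(-2))/(-1))²))² = (41 + (1 + ((½)*(-1)*(2 + 6 - 6))²))² = (41 + (1 + ((½)*(-1)*2)²))² = (41 + (1 + (-1)²))² = (41 + (1 + 1))² = (41 + 2)² = 43² = 1849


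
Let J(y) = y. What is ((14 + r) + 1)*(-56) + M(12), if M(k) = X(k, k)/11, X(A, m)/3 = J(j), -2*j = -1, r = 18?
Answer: -40653/22 ≈ -1847.9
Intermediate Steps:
j = 1/2 (j = -1/2*(-1) = 1/2 ≈ 0.50000)
X(A, m) = 3/2 (X(A, m) = 3*(1/2) = 3/2)
M(k) = 3/22 (M(k) = (3/2)/11 = (3/2)*(1/11) = 3/22)
((14 + r) + 1)*(-56) + M(12) = ((14 + 18) + 1)*(-56) + 3/22 = (32 + 1)*(-56) + 3/22 = 33*(-56) + 3/22 = -1848 + 3/22 = -40653/22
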